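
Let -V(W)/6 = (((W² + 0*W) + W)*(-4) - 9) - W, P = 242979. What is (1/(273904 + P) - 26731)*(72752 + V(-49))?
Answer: -1781814459909120/516883 ≈ -3.4472e+9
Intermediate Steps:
V(W) = 54 + 24*W² + 30*W (V(W) = -6*((((W² + 0*W) + W)*(-4) - 9) - W) = -6*((((W² + 0) + W)*(-4) - 9) - W) = -6*(((W² + W)*(-4) - 9) - W) = -6*(((W + W²)*(-4) - 9) - W) = -6*(((-4*W - 4*W²) - 9) - W) = -6*((-9 - 4*W - 4*W²) - W) = -6*(-9 - 5*W - 4*W²) = 54 + 24*W² + 30*W)
(1/(273904 + P) - 26731)*(72752 + V(-49)) = (1/(273904 + 242979) - 26731)*(72752 + (54 + 24*(-49)² + 30*(-49))) = (1/516883 - 26731)*(72752 + (54 + 24*2401 - 1470)) = (1/516883 - 26731)*(72752 + (54 + 57624 - 1470)) = -13816799472*(72752 + 56208)/516883 = -13816799472/516883*128960 = -1781814459909120/516883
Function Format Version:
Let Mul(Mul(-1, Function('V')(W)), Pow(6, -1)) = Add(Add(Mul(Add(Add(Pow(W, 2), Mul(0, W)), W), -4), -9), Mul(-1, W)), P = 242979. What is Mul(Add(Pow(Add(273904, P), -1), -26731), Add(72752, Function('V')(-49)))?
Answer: Rational(-1781814459909120, 516883) ≈ -3.4472e+9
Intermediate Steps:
Function('V')(W) = Add(54, Mul(24, Pow(W, 2)), Mul(30, W)) (Function('V')(W) = Mul(-6, Add(Add(Mul(Add(Add(Pow(W, 2), Mul(0, W)), W), -4), -9), Mul(-1, W))) = Mul(-6, Add(Add(Mul(Add(Add(Pow(W, 2), 0), W), -4), -9), Mul(-1, W))) = Mul(-6, Add(Add(Mul(Add(Pow(W, 2), W), -4), -9), Mul(-1, W))) = Mul(-6, Add(Add(Mul(Add(W, Pow(W, 2)), -4), -9), Mul(-1, W))) = Mul(-6, Add(Add(Add(Mul(-4, W), Mul(-4, Pow(W, 2))), -9), Mul(-1, W))) = Mul(-6, Add(Add(-9, Mul(-4, W), Mul(-4, Pow(W, 2))), Mul(-1, W))) = Mul(-6, Add(-9, Mul(-5, W), Mul(-4, Pow(W, 2)))) = Add(54, Mul(24, Pow(W, 2)), Mul(30, W)))
Mul(Add(Pow(Add(273904, P), -1), -26731), Add(72752, Function('V')(-49))) = Mul(Add(Pow(Add(273904, 242979), -1), -26731), Add(72752, Add(54, Mul(24, Pow(-49, 2)), Mul(30, -49)))) = Mul(Add(Pow(516883, -1), -26731), Add(72752, Add(54, Mul(24, 2401), -1470))) = Mul(Add(Rational(1, 516883), -26731), Add(72752, Add(54, 57624, -1470))) = Mul(Rational(-13816799472, 516883), Add(72752, 56208)) = Mul(Rational(-13816799472, 516883), 128960) = Rational(-1781814459909120, 516883)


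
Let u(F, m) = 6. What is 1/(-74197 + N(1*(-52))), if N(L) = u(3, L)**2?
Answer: -1/74161 ≈ -1.3484e-5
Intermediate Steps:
N(L) = 36 (N(L) = 6**2 = 36)
1/(-74197 + N(1*(-52))) = 1/(-74197 + 36) = 1/(-74161) = -1/74161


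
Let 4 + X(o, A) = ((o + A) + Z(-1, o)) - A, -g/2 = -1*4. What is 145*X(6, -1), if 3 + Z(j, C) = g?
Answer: 1015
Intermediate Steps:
g = 8 (g = -(-2)*4 = -2*(-4) = 8)
Z(j, C) = 5 (Z(j, C) = -3 + 8 = 5)
X(o, A) = 1 + o (X(o, A) = -4 + (((o + A) + 5) - A) = -4 + (((A + o) + 5) - A) = -4 + ((5 + A + o) - A) = -4 + (5 + o) = 1 + o)
145*X(6, -1) = 145*(1 + 6) = 145*7 = 1015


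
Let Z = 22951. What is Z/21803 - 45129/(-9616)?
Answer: 1204644403/209657648 ≈ 5.7458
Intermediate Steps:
Z/21803 - 45129/(-9616) = 22951/21803 - 45129/(-9616) = 22951*(1/21803) - 45129*(-1/9616) = 22951/21803 + 45129/9616 = 1204644403/209657648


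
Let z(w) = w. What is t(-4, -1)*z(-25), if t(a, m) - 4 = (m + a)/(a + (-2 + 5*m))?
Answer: -1225/11 ≈ -111.36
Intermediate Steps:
t(a, m) = 4 + (a + m)/(-2 + a + 5*m) (t(a, m) = 4 + (m + a)/(a + (-2 + 5*m)) = 4 + (a + m)/(-2 + a + 5*m))
t(-4, -1)*z(-25) = ((-8 + 5*(-4) + 21*(-1))/(-2 - 4 + 5*(-1)))*(-25) = ((-8 - 20 - 21)/(-2 - 4 - 5))*(-25) = (-49/(-11))*(-25) = -1/11*(-49)*(-25) = (49/11)*(-25) = -1225/11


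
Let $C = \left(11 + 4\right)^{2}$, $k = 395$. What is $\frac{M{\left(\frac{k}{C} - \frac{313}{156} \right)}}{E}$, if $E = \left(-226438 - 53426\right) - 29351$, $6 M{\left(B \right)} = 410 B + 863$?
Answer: $- \frac{35575}{86827572} \approx -0.00040972$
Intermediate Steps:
$C = 225$ ($C = 15^{2} = 225$)
$M{\left(B \right)} = \frac{863}{6} + \frac{205 B}{3}$ ($M{\left(B \right)} = \frac{410 B + 863}{6} = \frac{863 + 410 B}{6} = \frac{863}{6} + \frac{205 B}{3}$)
$E = -309215$ ($E = \left(-226438 - 53426\right) - 29351 = -279864 - 29351 = -309215$)
$\frac{M{\left(\frac{k}{C} - \frac{313}{156} \right)}}{E} = \frac{\frac{863}{6} + \frac{205 \left(\frac{395}{225} - \frac{313}{156}\right)}{3}}{-309215} = \left(\frac{863}{6} + \frac{205 \left(395 \cdot \frac{1}{225} - \frac{313}{156}\right)}{3}\right) \left(- \frac{1}{309215}\right) = \left(\frac{863}{6} + \frac{205 \left(\frac{79}{45} - \frac{313}{156}\right)}{3}\right) \left(- \frac{1}{309215}\right) = \left(\frac{863}{6} + \frac{205}{3} \left(- \frac{587}{2340}\right)\right) \left(- \frac{1}{309215}\right) = \left(\frac{863}{6} - \frac{24067}{1404}\right) \left(- \frac{1}{309215}\right) = \frac{177875}{1404} \left(- \frac{1}{309215}\right) = - \frac{35575}{86827572}$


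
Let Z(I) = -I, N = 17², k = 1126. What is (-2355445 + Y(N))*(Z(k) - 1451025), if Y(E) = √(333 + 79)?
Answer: 3420461812195 - 2904302*√103 ≈ 3.4204e+12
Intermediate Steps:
N = 289
Y(E) = 2*√103 (Y(E) = √412 = 2*√103)
(-2355445 + Y(N))*(Z(k) - 1451025) = (-2355445 + 2*√103)*(-1*1126 - 1451025) = (-2355445 + 2*√103)*(-1126 - 1451025) = (-2355445 + 2*√103)*(-1452151) = 3420461812195 - 2904302*√103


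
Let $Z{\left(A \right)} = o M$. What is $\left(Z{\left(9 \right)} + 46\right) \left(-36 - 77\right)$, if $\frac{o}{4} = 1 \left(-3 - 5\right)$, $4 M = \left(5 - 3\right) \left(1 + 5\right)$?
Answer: $5650$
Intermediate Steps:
$M = 3$ ($M = \frac{\left(5 - 3\right) \left(1 + 5\right)}{4} = \frac{2 \cdot 6}{4} = \frac{1}{4} \cdot 12 = 3$)
$o = -32$ ($o = 4 \cdot 1 \left(-3 - 5\right) = 4 \cdot 1 \left(-8\right) = 4 \left(-8\right) = -32$)
$Z{\left(A \right)} = -96$ ($Z{\left(A \right)} = \left(-32\right) 3 = -96$)
$\left(Z{\left(9 \right)} + 46\right) \left(-36 - 77\right) = \left(-96 + 46\right) \left(-36 - 77\right) = \left(-50\right) \left(-113\right) = 5650$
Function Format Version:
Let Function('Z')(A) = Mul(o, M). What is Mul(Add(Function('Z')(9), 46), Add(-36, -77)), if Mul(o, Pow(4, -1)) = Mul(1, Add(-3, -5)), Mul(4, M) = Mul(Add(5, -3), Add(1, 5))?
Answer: 5650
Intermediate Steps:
M = 3 (M = Mul(Rational(1, 4), Mul(Add(5, -3), Add(1, 5))) = Mul(Rational(1, 4), Mul(2, 6)) = Mul(Rational(1, 4), 12) = 3)
o = -32 (o = Mul(4, Mul(1, Add(-3, -5))) = Mul(4, Mul(1, -8)) = Mul(4, -8) = -32)
Function('Z')(A) = -96 (Function('Z')(A) = Mul(-32, 3) = -96)
Mul(Add(Function('Z')(9), 46), Add(-36, -77)) = Mul(Add(-96, 46), Add(-36, -77)) = Mul(-50, -113) = 5650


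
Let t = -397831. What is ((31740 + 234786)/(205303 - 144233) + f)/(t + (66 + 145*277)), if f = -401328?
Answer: 4084805739/3639772000 ≈ 1.1223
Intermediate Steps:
((31740 + 234786)/(205303 - 144233) + f)/(t + (66 + 145*277)) = ((31740 + 234786)/(205303 - 144233) - 401328)/(-397831 + (66 + 145*277)) = (266526/61070 - 401328)/(-397831 + (66 + 40165)) = (266526*(1/61070) - 401328)/(-397831 + 40231) = (133263/30535 - 401328)/(-357600) = -12254417217/30535*(-1/357600) = 4084805739/3639772000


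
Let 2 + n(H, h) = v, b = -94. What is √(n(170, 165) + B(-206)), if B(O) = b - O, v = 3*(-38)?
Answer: 2*I ≈ 2.0*I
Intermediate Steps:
v = -114
n(H, h) = -116 (n(H, h) = -2 - 114 = -116)
B(O) = -94 - O
√(n(170, 165) + B(-206)) = √(-116 + (-94 - 1*(-206))) = √(-116 + (-94 + 206)) = √(-116 + 112) = √(-4) = 2*I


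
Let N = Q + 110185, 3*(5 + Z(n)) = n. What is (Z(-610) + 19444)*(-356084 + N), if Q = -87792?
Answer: -19256306537/3 ≈ -6.4188e+9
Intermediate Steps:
Z(n) = -5 + n/3
N = 22393 (N = -87792 + 110185 = 22393)
(Z(-610) + 19444)*(-356084 + N) = ((-5 + (⅓)*(-610)) + 19444)*(-356084 + 22393) = ((-5 - 610/3) + 19444)*(-333691) = (-625/3 + 19444)*(-333691) = (57707/3)*(-333691) = -19256306537/3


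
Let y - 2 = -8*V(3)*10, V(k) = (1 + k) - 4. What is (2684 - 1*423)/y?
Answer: 2261/2 ≈ 1130.5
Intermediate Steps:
V(k) = -3 + k
y = 2 (y = 2 - 8*(-3 + 3)*10 = 2 - 8*0*10 = 2 + 0*10 = 2 + 0 = 2)
(2684 - 1*423)/y = (2684 - 1*423)/2 = (2684 - 423)*(½) = 2261*(½) = 2261/2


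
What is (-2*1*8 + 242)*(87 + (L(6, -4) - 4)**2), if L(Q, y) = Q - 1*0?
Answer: 20566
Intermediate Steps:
L(Q, y) = Q (L(Q, y) = Q + 0 = Q)
(-2*1*8 + 242)*(87 + (L(6, -4) - 4)**2) = (-2*1*8 + 242)*(87 + (6 - 4)**2) = (-2*8 + 242)*(87 + 2**2) = (-16 + 242)*(87 + 4) = 226*91 = 20566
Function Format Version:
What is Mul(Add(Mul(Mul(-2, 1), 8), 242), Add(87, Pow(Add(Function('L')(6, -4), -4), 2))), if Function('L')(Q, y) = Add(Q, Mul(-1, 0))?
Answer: 20566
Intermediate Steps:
Function('L')(Q, y) = Q (Function('L')(Q, y) = Add(Q, 0) = Q)
Mul(Add(Mul(Mul(-2, 1), 8), 242), Add(87, Pow(Add(Function('L')(6, -4), -4), 2))) = Mul(Add(Mul(Mul(-2, 1), 8), 242), Add(87, Pow(Add(6, -4), 2))) = Mul(Add(Mul(-2, 8), 242), Add(87, Pow(2, 2))) = Mul(Add(-16, 242), Add(87, 4)) = Mul(226, 91) = 20566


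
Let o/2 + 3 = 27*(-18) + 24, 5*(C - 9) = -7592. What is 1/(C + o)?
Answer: -5/12197 ≈ -0.00040994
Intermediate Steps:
C = -7547/5 (C = 9 + (⅕)*(-7592) = 9 - 7592/5 = -7547/5 ≈ -1509.4)
o = -930 (o = -6 + 2*(27*(-18) + 24) = -6 + 2*(-486 + 24) = -6 + 2*(-462) = -6 - 924 = -930)
1/(C + o) = 1/(-7547/5 - 930) = 1/(-12197/5) = -5/12197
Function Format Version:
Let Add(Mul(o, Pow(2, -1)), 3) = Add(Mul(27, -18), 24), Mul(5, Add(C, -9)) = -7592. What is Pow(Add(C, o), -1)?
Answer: Rational(-5, 12197) ≈ -0.00040994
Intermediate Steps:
C = Rational(-7547, 5) (C = Add(9, Mul(Rational(1, 5), -7592)) = Add(9, Rational(-7592, 5)) = Rational(-7547, 5) ≈ -1509.4)
o = -930 (o = Add(-6, Mul(2, Add(Mul(27, -18), 24))) = Add(-6, Mul(2, Add(-486, 24))) = Add(-6, Mul(2, -462)) = Add(-6, -924) = -930)
Pow(Add(C, o), -1) = Pow(Add(Rational(-7547, 5), -930), -1) = Pow(Rational(-12197, 5), -1) = Rational(-5, 12197)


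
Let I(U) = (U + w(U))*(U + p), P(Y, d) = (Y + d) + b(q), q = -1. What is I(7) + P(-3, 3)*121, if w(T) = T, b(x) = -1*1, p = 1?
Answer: -9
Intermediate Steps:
b(x) = -1
P(Y, d) = -1 + Y + d (P(Y, d) = (Y + d) - 1 = -1 + Y + d)
I(U) = 2*U*(1 + U) (I(U) = (U + U)*(U + 1) = (2*U)*(1 + U) = 2*U*(1 + U))
I(7) + P(-3, 3)*121 = 2*7*(1 + 7) + (-1 - 3 + 3)*121 = 2*7*8 - 1*121 = 112 - 121 = -9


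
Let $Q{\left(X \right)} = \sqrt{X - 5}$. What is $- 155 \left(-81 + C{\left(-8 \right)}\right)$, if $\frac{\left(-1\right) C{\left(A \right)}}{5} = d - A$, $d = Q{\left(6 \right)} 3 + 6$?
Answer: $25730$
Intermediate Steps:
$Q{\left(X \right)} = \sqrt{-5 + X}$
$d = 9$ ($d = \sqrt{-5 + 6} \cdot 3 + 6 = \sqrt{1} \cdot 3 + 6 = 1 \cdot 3 + 6 = 3 + 6 = 9$)
$C{\left(A \right)} = -45 + 5 A$ ($C{\left(A \right)} = - 5 \left(9 - A\right) = -45 + 5 A$)
$- 155 \left(-81 + C{\left(-8 \right)}\right) = - 155 \left(-81 + \left(-45 + 5 \left(-8\right)\right)\right) = - 155 \left(-81 - 85\right) = \left(-155\right) \left(-166\right) = 25730$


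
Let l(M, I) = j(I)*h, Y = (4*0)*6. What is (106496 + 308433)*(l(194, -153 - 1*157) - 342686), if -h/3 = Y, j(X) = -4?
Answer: -142190359294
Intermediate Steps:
Y = 0 (Y = 0*6 = 0)
h = 0 (h = -3*0 = 0)
l(M, I) = 0 (l(M, I) = -4*0 = 0)
(106496 + 308433)*(l(194, -153 - 1*157) - 342686) = (106496 + 308433)*(0 - 342686) = 414929*(-342686) = -142190359294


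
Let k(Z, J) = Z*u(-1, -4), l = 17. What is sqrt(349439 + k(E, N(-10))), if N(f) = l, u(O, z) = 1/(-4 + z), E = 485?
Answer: sqrt(5590054)/4 ≈ 591.08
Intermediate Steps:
N(f) = 17
k(Z, J) = -Z/8 (k(Z, J) = Z/(-4 - 4) = Z/(-8) = Z*(-1/8) = -Z/8)
sqrt(349439 + k(E, N(-10))) = sqrt(349439 - 1/8*485) = sqrt(349439 - 485/8) = sqrt(2795027/8) = sqrt(5590054)/4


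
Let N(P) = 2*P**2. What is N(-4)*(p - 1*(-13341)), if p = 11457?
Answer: 793536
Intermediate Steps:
N(-4)*(p - 1*(-13341)) = (2*(-4)**2)*(11457 - 1*(-13341)) = (2*16)*(11457 + 13341) = 32*24798 = 793536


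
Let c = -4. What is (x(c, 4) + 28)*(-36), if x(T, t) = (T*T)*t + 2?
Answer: -3384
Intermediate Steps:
x(T, t) = 2 + t*T² (x(T, t) = T²*t + 2 = t*T² + 2 = 2 + t*T²)
(x(c, 4) + 28)*(-36) = ((2 + 4*(-4)²) + 28)*(-36) = ((2 + 4*16) + 28)*(-36) = ((2 + 64) + 28)*(-36) = (66 + 28)*(-36) = 94*(-36) = -3384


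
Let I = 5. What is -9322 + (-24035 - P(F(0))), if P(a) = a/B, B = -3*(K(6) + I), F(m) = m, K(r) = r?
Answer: -33357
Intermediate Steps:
B = -33 (B = -3*(6 + 5) = -3*11 = -33)
P(a) = -a/33 (P(a) = a/(-33) = a*(-1/33) = -a/33)
-9322 + (-24035 - P(F(0))) = -9322 + (-24035 - (-1)*0/33) = -9322 + (-24035 - 1*0) = -9322 + (-24035 + 0) = -9322 - 24035 = -33357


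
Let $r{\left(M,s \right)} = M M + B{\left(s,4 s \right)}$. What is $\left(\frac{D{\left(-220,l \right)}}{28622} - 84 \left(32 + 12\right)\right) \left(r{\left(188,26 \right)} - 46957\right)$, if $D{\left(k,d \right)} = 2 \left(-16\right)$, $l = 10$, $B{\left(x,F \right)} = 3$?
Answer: $\frac{614093209920}{14311} \approx 4.2911 \cdot 10^{7}$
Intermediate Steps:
$r{\left(M,s \right)} = 3 + M^{2}$ ($r{\left(M,s \right)} = M M + 3 = M^{2} + 3 = 3 + M^{2}$)
$D{\left(k,d \right)} = -32$
$\left(\frac{D{\left(-220,l \right)}}{28622} - 84 \left(32 + 12\right)\right) \left(r{\left(188,26 \right)} - 46957\right) = \left(- \frac{32}{28622} - 84 \left(32 + 12\right)\right) \left(\left(3 + 188^{2}\right) - 46957\right) = \left(\left(-32\right) \frac{1}{28622} - 3696\right) \left(\left(3 + 35344\right) - 46957\right) = \left(- \frac{16}{14311} - 3696\right) \left(35347 - 46957\right) = \left(- \frac{52893472}{14311}\right) \left(-11610\right) = \frac{614093209920}{14311}$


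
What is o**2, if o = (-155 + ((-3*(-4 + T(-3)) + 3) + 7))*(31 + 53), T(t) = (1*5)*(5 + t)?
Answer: 187470864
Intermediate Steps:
T(t) = 25 + 5*t (T(t) = 5*(5 + t) = 25 + 5*t)
o = -13692 (o = (-155 + ((-3*(-4 + (25 + 5*(-3))) + 3) + 7))*(31 + 53) = (-155 + ((-3*(-4 + (25 - 15)) + 3) + 7))*84 = (-155 + ((-3*(-4 + 10) + 3) + 7))*84 = (-155 + ((-3*6 + 3) + 7))*84 = (-155 + ((-18 + 3) + 7))*84 = (-155 + (-15 + 7))*84 = (-155 - 8)*84 = -163*84 = -13692)
o**2 = (-13692)**2 = 187470864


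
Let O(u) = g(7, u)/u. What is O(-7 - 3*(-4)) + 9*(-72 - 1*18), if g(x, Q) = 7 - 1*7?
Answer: -810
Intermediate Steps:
g(x, Q) = 0 (g(x, Q) = 7 - 7 = 0)
O(u) = 0 (O(u) = 0/u = 0)
O(-7 - 3*(-4)) + 9*(-72 - 1*18) = 0 + 9*(-72 - 1*18) = 0 + 9*(-72 - 18) = 0 + 9*(-90) = 0 - 810 = -810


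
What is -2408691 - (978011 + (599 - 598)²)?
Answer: -3386703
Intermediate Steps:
-2408691 - (978011 + (599 - 598)²) = -2408691 - (978011 + 1²) = -2408691 - (978011 + 1) = -2408691 - 1*978012 = -2408691 - 978012 = -3386703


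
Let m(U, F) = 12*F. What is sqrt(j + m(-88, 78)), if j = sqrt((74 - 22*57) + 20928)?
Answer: sqrt(936 + 2*sqrt(4937)) ≈ 32.810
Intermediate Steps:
j = 2*sqrt(4937) (j = sqrt((74 - 1254) + 20928) = sqrt(-1180 + 20928) = sqrt(19748) = 2*sqrt(4937) ≈ 140.53)
sqrt(j + m(-88, 78)) = sqrt(2*sqrt(4937) + 12*78) = sqrt(2*sqrt(4937) + 936) = sqrt(936 + 2*sqrt(4937))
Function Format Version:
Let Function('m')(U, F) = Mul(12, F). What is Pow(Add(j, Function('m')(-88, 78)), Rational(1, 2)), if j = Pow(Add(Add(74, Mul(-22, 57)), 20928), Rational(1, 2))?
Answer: Pow(Add(936, Mul(2, Pow(4937, Rational(1, 2)))), Rational(1, 2)) ≈ 32.810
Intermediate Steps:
j = Mul(2, Pow(4937, Rational(1, 2))) (j = Pow(Add(Add(74, -1254), 20928), Rational(1, 2)) = Pow(Add(-1180, 20928), Rational(1, 2)) = Pow(19748, Rational(1, 2)) = Mul(2, Pow(4937, Rational(1, 2))) ≈ 140.53)
Pow(Add(j, Function('m')(-88, 78)), Rational(1, 2)) = Pow(Add(Mul(2, Pow(4937, Rational(1, 2))), Mul(12, 78)), Rational(1, 2)) = Pow(Add(Mul(2, Pow(4937, Rational(1, 2))), 936), Rational(1, 2)) = Pow(Add(936, Mul(2, Pow(4937, Rational(1, 2)))), Rational(1, 2))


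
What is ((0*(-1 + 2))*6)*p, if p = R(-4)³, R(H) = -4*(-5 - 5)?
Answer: 0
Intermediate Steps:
R(H) = 40 (R(H) = -4*(-10) = 40)
p = 64000 (p = 40³ = 64000)
((0*(-1 + 2))*6)*p = ((0*(-1 + 2))*6)*64000 = ((0*1)*6)*64000 = (0*6)*64000 = 0*64000 = 0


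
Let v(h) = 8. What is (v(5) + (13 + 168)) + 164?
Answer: 353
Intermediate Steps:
(v(5) + (13 + 168)) + 164 = (8 + (13 + 168)) + 164 = (8 + 181) + 164 = 189 + 164 = 353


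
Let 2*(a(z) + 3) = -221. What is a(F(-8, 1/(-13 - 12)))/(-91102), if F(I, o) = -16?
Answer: 227/182204 ≈ 0.0012459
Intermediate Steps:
a(z) = -227/2 (a(z) = -3 + (½)*(-221) = -3 - 221/2 = -227/2)
a(F(-8, 1/(-13 - 12)))/(-91102) = -227/2/(-91102) = -227/2*(-1/91102) = 227/182204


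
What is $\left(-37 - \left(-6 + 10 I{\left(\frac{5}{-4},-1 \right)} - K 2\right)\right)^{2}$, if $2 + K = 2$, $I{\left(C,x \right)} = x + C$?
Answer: $\frac{289}{4} \approx 72.25$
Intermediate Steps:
$I{\left(C,x \right)} = C + x$
$K = 0$ ($K = -2 + 2 = 0$)
$\left(-37 - \left(-6 + 10 I{\left(\frac{5}{-4},-1 \right)} - K 2\right)\right)^{2} = \left(-37 + \left(- 10 \left(\frac{5}{-4} - 1\right) + \left(0 \cdot 2 + 6\right)\right)\right)^{2} = \left(-37 - \left(-6 + 10 \left(5 \left(- \frac{1}{4}\right) - 1\right)\right)\right)^{2} = \left(-37 - \left(-6 + 10 \left(- \frac{5}{4} - 1\right)\right)\right)^{2} = \left(-37 + \left(\left(-10\right) \left(- \frac{9}{4}\right) + 6\right)\right)^{2} = \left(-37 + \left(\frac{45}{2} + 6\right)\right)^{2} = \left(-37 + \frac{57}{2}\right)^{2} = \left(- \frac{17}{2}\right)^{2} = \frac{289}{4}$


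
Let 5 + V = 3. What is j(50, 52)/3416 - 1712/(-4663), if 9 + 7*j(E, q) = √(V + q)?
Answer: 40895377/111501656 + 5*√2/23912 ≈ 0.36706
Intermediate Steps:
V = -2 (V = -5 + 3 = -2)
j(E, q) = -9/7 + √(-2 + q)/7
j(50, 52)/3416 - 1712/(-4663) = (-9/7 + √(-2 + 52)/7)/3416 - 1712/(-4663) = (-9/7 + √50/7)*(1/3416) - 1712*(-1/4663) = (-9/7 + (5*√2)/7)*(1/3416) + 1712/4663 = (-9/7 + 5*√2/7)*(1/3416) + 1712/4663 = (-9/23912 + 5*√2/23912) + 1712/4663 = 40895377/111501656 + 5*√2/23912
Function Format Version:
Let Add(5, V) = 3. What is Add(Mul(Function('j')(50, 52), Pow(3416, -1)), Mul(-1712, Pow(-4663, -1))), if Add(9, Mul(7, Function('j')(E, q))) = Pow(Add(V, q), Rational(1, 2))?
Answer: Add(Rational(40895377, 111501656), Mul(Rational(5, 23912), Pow(2, Rational(1, 2)))) ≈ 0.36706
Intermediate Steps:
V = -2 (V = Add(-5, 3) = -2)
Function('j')(E, q) = Add(Rational(-9, 7), Mul(Rational(1, 7), Pow(Add(-2, q), Rational(1, 2))))
Add(Mul(Function('j')(50, 52), Pow(3416, -1)), Mul(-1712, Pow(-4663, -1))) = Add(Mul(Add(Rational(-9, 7), Mul(Rational(1, 7), Pow(Add(-2, 52), Rational(1, 2)))), Pow(3416, -1)), Mul(-1712, Pow(-4663, -1))) = Add(Mul(Add(Rational(-9, 7), Mul(Rational(1, 7), Pow(50, Rational(1, 2)))), Rational(1, 3416)), Mul(-1712, Rational(-1, 4663))) = Add(Mul(Add(Rational(-9, 7), Mul(Rational(1, 7), Mul(5, Pow(2, Rational(1, 2))))), Rational(1, 3416)), Rational(1712, 4663)) = Add(Mul(Add(Rational(-9, 7), Mul(Rational(5, 7), Pow(2, Rational(1, 2)))), Rational(1, 3416)), Rational(1712, 4663)) = Add(Add(Rational(-9, 23912), Mul(Rational(5, 23912), Pow(2, Rational(1, 2)))), Rational(1712, 4663)) = Add(Rational(40895377, 111501656), Mul(Rational(5, 23912), Pow(2, Rational(1, 2))))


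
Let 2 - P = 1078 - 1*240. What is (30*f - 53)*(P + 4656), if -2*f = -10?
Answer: 370540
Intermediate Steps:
f = 5 (f = -½*(-10) = 5)
P = -836 (P = 2 - (1078 - 1*240) = 2 - (1078 - 240) = 2 - 1*838 = 2 - 838 = -836)
(30*f - 53)*(P + 4656) = (30*5 - 53)*(-836 + 4656) = (150 - 53)*3820 = 97*3820 = 370540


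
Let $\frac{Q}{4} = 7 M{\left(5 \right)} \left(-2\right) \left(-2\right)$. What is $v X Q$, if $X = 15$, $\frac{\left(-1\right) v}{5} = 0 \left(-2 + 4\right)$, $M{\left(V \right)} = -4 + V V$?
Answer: $0$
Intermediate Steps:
$M{\left(V \right)} = -4 + V^{2}$
$v = 0$ ($v = - 5 \cdot 0 \left(-2 + 4\right) = - 5 \cdot 0 \cdot 2 = \left(-5\right) 0 = 0$)
$Q = 2352$ ($Q = 4 \cdot 7 \left(-4 + 5^{2}\right) \left(-2\right) \left(-2\right) = 4 \cdot 7 \left(-4 + 25\right) \left(-2\right) \left(-2\right) = 4 \cdot 7 \cdot 21 \left(-2\right) \left(-2\right) = 4 \cdot 7 \left(\left(-42\right) \left(-2\right)\right) = 4 \cdot 7 \cdot 84 = 4 \cdot 588 = 2352$)
$v X Q = 0 \cdot 15 \cdot 2352 = 0 \cdot 2352 = 0$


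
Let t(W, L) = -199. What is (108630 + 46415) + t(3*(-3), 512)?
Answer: 154846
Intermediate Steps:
(108630 + 46415) + t(3*(-3), 512) = (108630 + 46415) - 199 = 155045 - 199 = 154846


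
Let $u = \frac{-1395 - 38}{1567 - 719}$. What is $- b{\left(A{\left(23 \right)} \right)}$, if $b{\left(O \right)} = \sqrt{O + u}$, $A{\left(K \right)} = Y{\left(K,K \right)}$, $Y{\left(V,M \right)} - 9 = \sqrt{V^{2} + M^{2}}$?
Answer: $- \frac{\sqrt{328547 + 1033712 \sqrt{2}}}{212} \approx -6.3117$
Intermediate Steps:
$Y{\left(V,M \right)} = 9 + \sqrt{M^{2} + V^{2}}$ ($Y{\left(V,M \right)} = 9 + \sqrt{V^{2} + M^{2}} = 9 + \sqrt{M^{2} + V^{2}}$)
$u = - \frac{1433}{848} \approx -1.6899$
$A{\left(K \right)} = 9 + \sqrt{2} \sqrt{K^{2}}$ ($A{\left(K \right)} = 9 + \sqrt{K^{2} + K^{2}} = 9 + \sqrt{2 K^{2}} = 9 + \sqrt{2} \sqrt{K^{2}}$)
$b{\left(O \right)} = \sqrt{- \frac{1433}{848} + O}$ ($b{\left(O \right)} = \sqrt{O - \frac{1433}{848}} = \sqrt{- \frac{1433}{848} + O}$)
$- b{\left(A{\left(23 \right)} \right)} = - \frac{\sqrt{-75949 + 44944 \left(9 + \sqrt{2} \sqrt{23^{2}}\right)}}{212} = - \frac{\sqrt{-75949 + 44944 \left(9 + \sqrt{2} \sqrt{529}\right)}}{212} = - \frac{\sqrt{-75949 + 44944 \left(9 + \sqrt{2} \cdot 23\right)}}{212} = - \frac{\sqrt{-75949 + 44944 \left(9 + 23 \sqrt{2}\right)}}{212} = - \frac{\sqrt{-75949 + \left(404496 + 1033712 \sqrt{2}\right)}}{212} = - \frac{\sqrt{328547 + 1033712 \sqrt{2}}}{212}$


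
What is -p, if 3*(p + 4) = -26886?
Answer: 8966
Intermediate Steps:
p = -8966 (p = -4 + (1/3)*(-26886) = -4 - 8962 = -8966)
-p = -1*(-8966) = 8966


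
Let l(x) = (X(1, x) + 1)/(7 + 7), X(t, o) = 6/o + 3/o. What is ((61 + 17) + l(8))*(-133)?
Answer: -166307/16 ≈ -10394.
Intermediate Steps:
X(t, o) = 9/o
l(x) = 1/14 + 9/(14*x) (l(x) = (9/x + 1)/(7 + 7) = (1 + 9/x)/14 = (1 + 9/x)*(1/14) = 1/14 + 9/(14*x))
((61 + 17) + l(8))*(-133) = ((61 + 17) + (1/14)*(9 + 8)/8)*(-133) = (78 + (1/14)*(⅛)*17)*(-133) = (78 + 17/112)*(-133) = (8753/112)*(-133) = -166307/16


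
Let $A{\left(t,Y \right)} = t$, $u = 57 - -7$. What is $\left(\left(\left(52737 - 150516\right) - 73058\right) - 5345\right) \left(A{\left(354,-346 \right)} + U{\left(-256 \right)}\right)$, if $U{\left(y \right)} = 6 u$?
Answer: $-130022316$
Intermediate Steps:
$u = 64$ ($u = 57 + 7 = 64$)
$U{\left(y \right)} = 384$ ($U{\left(y \right)} = 6 \cdot 64 = 384$)
$\left(\left(\left(52737 - 150516\right) - 73058\right) - 5345\right) \left(A{\left(354,-346 \right)} + U{\left(-256 \right)}\right) = \left(\left(\left(52737 - 150516\right) - 73058\right) - 5345\right) \left(354 + 384\right) = \left(\left(-97779 - 73058\right) - 5345\right) 738 = \left(-170837 - 5345\right) 738 = \left(-176182\right) 738 = -130022316$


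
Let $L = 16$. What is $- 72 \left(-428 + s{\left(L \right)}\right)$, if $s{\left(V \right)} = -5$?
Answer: $31176$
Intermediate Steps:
$- 72 \left(-428 + s{\left(L \right)}\right) = - 72 \left(-428 - 5\right) = \left(-72\right) \left(-433\right) = 31176$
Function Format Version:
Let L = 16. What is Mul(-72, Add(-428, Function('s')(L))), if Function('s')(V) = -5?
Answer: 31176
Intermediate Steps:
Mul(-72, Add(-428, Function('s')(L))) = Mul(-72, Add(-428, -5)) = Mul(-72, -433) = 31176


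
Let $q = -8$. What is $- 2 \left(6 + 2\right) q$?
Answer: $128$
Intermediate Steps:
$- 2 \left(6 + 2\right) q = - 2 \left(6 + 2\right) \left(-8\right) = \left(-2\right) 8 \left(-8\right) = \left(-16\right) \left(-8\right) = 128$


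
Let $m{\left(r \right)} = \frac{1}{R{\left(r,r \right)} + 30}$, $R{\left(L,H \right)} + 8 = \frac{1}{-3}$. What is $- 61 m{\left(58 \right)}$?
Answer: $- \frac{183}{65} \approx -2.8154$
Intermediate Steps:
$R{\left(L,H \right)} = - \frac{25}{3}$ ($R{\left(L,H \right)} = -8 + \frac{1}{-3} = -8 - \frac{1}{3} = - \frac{25}{3}$)
$m{\left(r \right)} = \frac{3}{65}$ ($m{\left(r \right)} = \frac{1}{- \frac{25}{3} + 30} = \frac{1}{\frac{65}{3}} = \frac{3}{65}$)
$- 61 m{\left(58 \right)} = \left(-61\right) \frac{3}{65} = - \frac{183}{65}$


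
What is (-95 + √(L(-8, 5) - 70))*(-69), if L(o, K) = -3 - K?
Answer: 6555 - 69*I*√78 ≈ 6555.0 - 609.39*I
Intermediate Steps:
(-95 + √(L(-8, 5) - 70))*(-69) = (-95 + √((-3 - 1*5) - 70))*(-69) = (-95 + √((-3 - 5) - 70))*(-69) = (-95 + √(-8 - 70))*(-69) = (-95 + √(-78))*(-69) = (-95 + I*√78)*(-69) = 6555 - 69*I*√78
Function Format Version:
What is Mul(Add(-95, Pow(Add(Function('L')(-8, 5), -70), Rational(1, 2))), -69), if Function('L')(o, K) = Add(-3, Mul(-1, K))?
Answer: Add(6555, Mul(-69, I, Pow(78, Rational(1, 2)))) ≈ Add(6555.0, Mul(-609.39, I))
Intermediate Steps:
Mul(Add(-95, Pow(Add(Function('L')(-8, 5), -70), Rational(1, 2))), -69) = Mul(Add(-95, Pow(Add(Add(-3, Mul(-1, 5)), -70), Rational(1, 2))), -69) = Mul(Add(-95, Pow(Add(Add(-3, -5), -70), Rational(1, 2))), -69) = Mul(Add(-95, Pow(Add(-8, -70), Rational(1, 2))), -69) = Mul(Add(-95, Pow(-78, Rational(1, 2))), -69) = Mul(Add(-95, Mul(I, Pow(78, Rational(1, 2)))), -69) = Add(6555, Mul(-69, I, Pow(78, Rational(1, 2))))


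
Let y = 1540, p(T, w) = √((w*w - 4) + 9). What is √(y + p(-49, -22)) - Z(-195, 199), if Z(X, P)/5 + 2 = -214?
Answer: 1080 + √(1540 + √489) ≈ 1119.5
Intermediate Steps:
p(T, w) = √(5 + w²) (p(T, w) = √((w² - 4) + 9) = √((-4 + w²) + 9) = √(5 + w²))
Z(X, P) = -1080 (Z(X, P) = -10 + 5*(-214) = -10 - 1070 = -1080)
√(y + p(-49, -22)) - Z(-195, 199) = √(1540 + √(5 + (-22)²)) - 1*(-1080) = √(1540 + √(5 + 484)) + 1080 = √(1540 + √489) + 1080 = 1080 + √(1540 + √489)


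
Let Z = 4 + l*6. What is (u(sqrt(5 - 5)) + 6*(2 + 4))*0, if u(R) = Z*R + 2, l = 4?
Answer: 0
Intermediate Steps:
Z = 28 (Z = 4 + 4*6 = 4 + 24 = 28)
u(R) = 2 + 28*R (u(R) = 28*R + 2 = 2 + 28*R)
(u(sqrt(5 - 5)) + 6*(2 + 4))*0 = ((2 + 28*sqrt(5 - 5)) + 6*(2 + 4))*0 = ((2 + 28*sqrt(0)) + 6*6)*0 = ((2 + 28*0) + 36)*0 = ((2 + 0) + 36)*0 = (2 + 36)*0 = 38*0 = 0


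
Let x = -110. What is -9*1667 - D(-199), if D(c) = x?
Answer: -14893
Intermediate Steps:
D(c) = -110
-9*1667 - D(-199) = -9*1667 - 1*(-110) = -15003 + 110 = -14893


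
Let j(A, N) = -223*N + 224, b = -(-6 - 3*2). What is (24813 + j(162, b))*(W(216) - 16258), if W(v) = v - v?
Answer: -363545138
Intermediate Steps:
b = 12 (b = -(-6 - 6) = -1*(-12) = 12)
j(A, N) = 224 - 223*N
W(v) = 0
(24813 + j(162, b))*(W(216) - 16258) = (24813 + (224 - 223*12))*(0 - 16258) = (24813 + (224 - 2676))*(-16258) = (24813 - 2452)*(-16258) = 22361*(-16258) = -363545138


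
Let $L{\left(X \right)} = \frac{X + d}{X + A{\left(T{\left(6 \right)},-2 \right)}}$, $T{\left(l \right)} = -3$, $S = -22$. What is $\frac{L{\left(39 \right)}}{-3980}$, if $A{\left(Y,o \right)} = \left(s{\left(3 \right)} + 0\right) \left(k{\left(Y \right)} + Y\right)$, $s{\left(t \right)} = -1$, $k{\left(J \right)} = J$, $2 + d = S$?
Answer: $- \frac{1}{11940} \approx -8.3752 \cdot 10^{-5}$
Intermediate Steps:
$d = -24$ ($d = -2 - 22 = -24$)
$A{\left(Y,o \right)} = - 2 Y$ ($A{\left(Y,o \right)} = \left(-1 + 0\right) \left(Y + Y\right) = - 2 Y$)
$L{\left(X \right)} = \frac{-24 + X}{6 + X}$ ($L{\left(X \right)} = \frac{X - 24}{X - -6} = \frac{-24 + X}{X + 6} = \frac{-24 + X}{6 + X}$)
$\frac{L{\left(39 \right)}}{-3980} = \frac{\frac{1}{6 + 39} \left(-24 + 39\right)}{-3980} = \frac{1}{45} \cdot 15 \left(- \frac{1}{3980}\right) = \frac{1}{3} \left(- \frac{1}{3980}\right) = - \frac{1}{11940}$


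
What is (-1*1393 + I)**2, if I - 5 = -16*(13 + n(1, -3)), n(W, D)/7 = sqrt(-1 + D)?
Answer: 2497040 + 715008*I ≈ 2.497e+6 + 7.1501e+5*I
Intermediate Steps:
n(W, D) = 7*sqrt(-1 + D)
I = -203 - 224*I (I = 5 - 16*(13 + 7*sqrt(-1 - 3)) = 5 - 16*(13 + 7*sqrt(-4)) = 5 - 16*(13 + 7*(2*I)) = 5 - 16*(13 + 14*I) = 5 + (-208 - 224*I) = -203 - 224*I ≈ -203.0 - 224.0*I)
(-1*1393 + I)**2 = (-1*1393 + (-203 - 224*I))**2 = (-1393 + (-203 - 224*I))**2 = (-1596 - 224*I)**2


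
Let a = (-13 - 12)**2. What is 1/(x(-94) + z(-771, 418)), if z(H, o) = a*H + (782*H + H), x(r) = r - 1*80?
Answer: -1/1085742 ≈ -9.2103e-7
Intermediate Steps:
x(r) = -80 + r (x(r) = r - 80 = -80 + r)
a = 625 (a = (-25)**2 = 625)
z(H, o) = 1408*H (z(H, o) = 625*H + (782*H + H) = 625*H + 783*H = 1408*H)
1/(x(-94) + z(-771, 418)) = 1/((-80 - 94) + 1408*(-771)) = 1/(-174 - 1085568) = 1/(-1085742) = -1/1085742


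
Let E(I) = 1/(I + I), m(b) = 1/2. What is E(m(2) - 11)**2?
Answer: 1/441 ≈ 0.0022676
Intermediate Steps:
m(b) = 1/2
E(I) = 1/(2*I)
E(m(2) - 11)**2 = (1/(2*(1/2 - 11)))**2 = (1/(2*(-21/2)))**2 = ((1/2)*(-2/21))**2 = (-1/21)**2 = 1/441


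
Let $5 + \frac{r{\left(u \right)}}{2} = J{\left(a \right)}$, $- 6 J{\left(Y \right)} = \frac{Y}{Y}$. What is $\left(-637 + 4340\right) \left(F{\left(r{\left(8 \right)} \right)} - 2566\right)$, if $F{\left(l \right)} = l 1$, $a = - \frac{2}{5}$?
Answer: $- \frac{28620487}{3} \approx -9.5402 \cdot 10^{6}$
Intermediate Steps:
$a = - \frac{2}{5}$ ($a = \left(-2\right) \frac{1}{5} = - \frac{2}{5} \approx -0.4$)
$J{\left(Y \right)} = - \frac{1}{6}$ ($J{\left(Y \right)} = - \frac{Y \frac{1}{Y}}{6} = \left(- \frac{1}{6}\right) 1 = - \frac{1}{6}$)
$r{\left(u \right)} = - \frac{31}{3}$ ($r{\left(u \right)} = -10 + 2 \left(- \frac{1}{6}\right) = -10 - \frac{1}{3} = - \frac{31}{3}$)
$F{\left(l \right)} = l$
$\left(-637 + 4340\right) \left(F{\left(r{\left(8 \right)} \right)} - 2566\right) = \left(-637 + 4340\right) \left(- \frac{31}{3} - 2566\right) = 3703 \left(- \frac{7729}{3}\right) = - \frac{28620487}{3}$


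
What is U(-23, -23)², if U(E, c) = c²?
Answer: 279841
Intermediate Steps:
U(-23, -23)² = ((-23)²)² = 529² = 279841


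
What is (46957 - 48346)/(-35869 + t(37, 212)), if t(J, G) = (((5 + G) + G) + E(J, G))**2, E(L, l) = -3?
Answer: -1389/145607 ≈ -0.0095394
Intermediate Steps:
t(J, G) = (2 + 2*G)**2 (t(J, G) = (((5 + G) + G) - 3)**2 = ((5 + 2*G) - 3)**2 = (2 + 2*G)**2)
(46957 - 48346)/(-35869 + t(37, 212)) = (46957 - 48346)/(-35869 + 4*(1 + 212)**2) = -1389/(-35869 + 4*213**2) = -1389/(-35869 + 4*45369) = -1389/(-35869 + 181476) = -1389/145607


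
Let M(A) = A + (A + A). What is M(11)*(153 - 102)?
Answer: 1683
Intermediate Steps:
M(A) = 3*A (M(A) = A + 2*A = 3*A)
M(11)*(153 - 102) = (3*11)*(153 - 102) = 33*51 = 1683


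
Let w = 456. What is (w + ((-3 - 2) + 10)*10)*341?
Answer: 172546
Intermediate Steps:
(w + ((-3 - 2) + 10)*10)*341 = (456 + ((-3 - 2) + 10)*10)*341 = (456 + (-5 + 10)*10)*341 = (456 + 5*10)*341 = (456 + 50)*341 = 506*341 = 172546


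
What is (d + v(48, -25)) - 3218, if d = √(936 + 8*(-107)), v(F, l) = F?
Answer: -3170 + 4*√5 ≈ -3161.1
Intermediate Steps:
d = 4*√5 (d = √(936 - 856) = √80 = 4*√5 ≈ 8.9443)
(d + v(48, -25)) - 3218 = (4*√5 + 48) - 3218 = (48 + 4*√5) - 3218 = -3170 + 4*√5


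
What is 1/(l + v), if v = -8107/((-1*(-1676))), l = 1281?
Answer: 1676/2138849 ≈ 0.00078360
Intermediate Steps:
v = -8107/1676 ≈ -4.8371
1/(l + v) = 1/(1281 - 8107/1676) = 1/(2138849/1676) = 1676/2138849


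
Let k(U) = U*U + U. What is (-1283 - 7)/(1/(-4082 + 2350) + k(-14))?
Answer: -2234280/315223 ≈ -7.0879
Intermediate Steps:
k(U) = U + U**2 (k(U) = U**2 + U = U + U**2)
(-1283 - 7)/(1/(-4082 + 2350) + k(-14)) = (-1283 - 7)/(1/(-4082 + 2350) - 14*(1 - 14)) = -1290/(1/(-1732) - 14*(-13)) = -1290/(-1/1732 + 182) = -1290/315223/1732 = -1290*1732/315223 = -2234280/315223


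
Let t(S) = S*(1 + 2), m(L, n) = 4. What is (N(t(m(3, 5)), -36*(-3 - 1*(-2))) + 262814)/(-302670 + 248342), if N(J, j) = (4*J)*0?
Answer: -131407/27164 ≈ -4.8375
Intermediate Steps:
t(S) = 3*S (t(S) = S*3 = 3*S)
N(J, j) = 0
(N(t(m(3, 5)), -36*(-3 - 1*(-2))) + 262814)/(-302670 + 248342) = (0 + 262814)/(-302670 + 248342) = 262814/(-54328) = 262814*(-1/54328) = -131407/27164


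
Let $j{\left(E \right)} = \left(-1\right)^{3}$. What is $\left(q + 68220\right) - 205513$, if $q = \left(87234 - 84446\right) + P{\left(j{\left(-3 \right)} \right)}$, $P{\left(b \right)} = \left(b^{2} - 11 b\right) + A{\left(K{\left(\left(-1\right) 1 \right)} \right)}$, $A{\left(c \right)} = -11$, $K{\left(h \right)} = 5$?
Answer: $-134504$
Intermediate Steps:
$j{\left(E \right)} = -1$
$P{\left(b \right)} = -11 + b^{2} - 11 b$ ($P{\left(b \right)} = \left(b^{2} - 11 b\right) - 11 = -11 + b^{2} - 11 b$)
$q = 2789$ ($q = \left(87234 - 84446\right) - -1 = 2788 + \left(-11 + 1 + 11\right) = 2788 + 1 = 2789$)
$\left(q + 68220\right) - 205513 = \left(2789 + 68220\right) - 205513 = 71009 - 205513 = -134504$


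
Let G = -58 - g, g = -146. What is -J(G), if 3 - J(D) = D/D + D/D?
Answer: -1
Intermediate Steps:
G = 88 (G = -58 - 1*(-146) = -58 + 146 = 88)
J(D) = 1 (J(D) = 3 - (D/D + D/D) = 3 - (1 + 1) = 3 - 1*2 = 3 - 2 = 1)
-J(G) = -1*1 = -1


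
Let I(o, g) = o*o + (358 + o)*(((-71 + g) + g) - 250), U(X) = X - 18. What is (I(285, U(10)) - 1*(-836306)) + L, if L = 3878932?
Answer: 4579772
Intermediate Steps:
U(X) = -18 + X
I(o, g) = o² + (-321 + 2*g)*(358 + o) (I(o, g) = o² + (358 + o)*((-71 + 2*g) - 250) = o² + (358 + o)*(-321 + 2*g) = o² + (-321 + 2*g)*(358 + o))
(I(285, U(10)) - 1*(-836306)) + L = ((-114918 + 285² - 321*285 + 716*(-18 + 10) + 2*(-18 + 10)*285) - 1*(-836306)) + 3878932 = ((-114918 + 81225 - 91485 + 716*(-8) + 2*(-8)*285) + 836306) + 3878932 = ((-114918 + 81225 - 91485 - 5728 - 4560) + 836306) + 3878932 = (-135466 + 836306) + 3878932 = 700840 + 3878932 = 4579772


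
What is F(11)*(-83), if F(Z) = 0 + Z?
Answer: -913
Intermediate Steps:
F(Z) = Z
F(11)*(-83) = 11*(-83) = -913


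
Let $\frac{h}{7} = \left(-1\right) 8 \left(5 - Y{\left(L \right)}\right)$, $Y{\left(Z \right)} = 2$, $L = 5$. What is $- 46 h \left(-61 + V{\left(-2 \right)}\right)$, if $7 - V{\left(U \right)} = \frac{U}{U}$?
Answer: $-425040$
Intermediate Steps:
$h = -168$ ($h = 7 \left(-1\right) 8 \left(5 - 2\right) = 7 \left(- 8 \left(5 - 2\right)\right) = 7 \left(\left(-8\right) 3\right) = 7 \left(-24\right) = -168$)
$V{\left(U \right)} = 6$ ($V{\left(U \right)} = 7 - \frac{U}{U} = 7 - 1 = 6$)
$- 46 h \left(-61 + V{\left(-2 \right)}\right) = - 46 \left(- 168 \left(-61 + 6\right)\right) = - 46 \left(\left(-168\right) \left(-55\right)\right) = \left(-46\right) 9240 = -425040$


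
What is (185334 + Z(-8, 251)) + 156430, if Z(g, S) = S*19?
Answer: 346533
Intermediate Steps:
Z(g, S) = 19*S
(185334 + Z(-8, 251)) + 156430 = (185334 + 19*251) + 156430 = (185334 + 4769) + 156430 = 190103 + 156430 = 346533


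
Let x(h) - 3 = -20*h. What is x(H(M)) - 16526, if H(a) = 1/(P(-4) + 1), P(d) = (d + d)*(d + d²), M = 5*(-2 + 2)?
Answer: -313933/19 ≈ -16523.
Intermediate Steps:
M = 0 (M = 5*0 = 0)
P(d) = 2*d*(d + d²) (P(d) = (2*d)*(d + d²) = 2*d*(d + d²))
H(a) = -1/95 (H(a) = 1/(2*(-4)²*(1 - 4) + 1) = 1/(2*16*(-3) + 1) = 1/(-96 + 1) = 1/(-95) = -1/95)
x(h) = 3 - 20*h
x(H(M)) - 16526 = (3 - 20*(-1/95)) - 16526 = (3 + 4/19) - 16526 = 61/19 - 16526 = -313933/19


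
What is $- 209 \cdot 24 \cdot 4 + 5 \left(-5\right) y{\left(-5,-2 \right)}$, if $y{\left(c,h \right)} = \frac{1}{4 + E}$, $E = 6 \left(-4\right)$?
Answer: $- \frac{80251}{4} \approx -20063.0$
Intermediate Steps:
$E = -24$
$y{\left(c,h \right)} = - \frac{1}{20}$ ($y{\left(c,h \right)} = \frac{1}{4 - 24} = \frac{1}{-20} = - \frac{1}{20}$)
$- 209 \cdot 24 \cdot 4 + 5 \left(-5\right) y{\left(-5,-2 \right)} = - 209 \cdot 24 \cdot 4 + 5 \left(-5\right) \left(- \frac{1}{20}\right) = \left(-209\right) 96 - - \frac{5}{4} = -20064 + \frac{5}{4} = - \frac{80251}{4}$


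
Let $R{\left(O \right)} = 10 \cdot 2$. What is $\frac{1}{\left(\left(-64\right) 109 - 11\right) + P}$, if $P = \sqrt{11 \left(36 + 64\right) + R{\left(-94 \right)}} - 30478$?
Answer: $- \frac{7493}{280725021} - \frac{4 \sqrt{70}}{1403625105} \approx -2.6715 \cdot 10^{-5}$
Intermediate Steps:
$R{\left(O \right)} = 20$
$P = -30478 + 4 \sqrt{70}$ ($P = \sqrt{11 \left(36 + 64\right) + 20} - 30478 = \sqrt{11 \cdot 100 + 20} - 30478 = \sqrt{1100 + 20} - 30478 = \sqrt{1120} - 30478 = 4 \sqrt{70} - 30478 = -30478 + 4 \sqrt{70} \approx -30445.0$)
$\frac{1}{\left(\left(-64\right) 109 - 11\right) + P} = \frac{1}{\left(\left(-64\right) 109 - 11\right) - \left(30478 - 4 \sqrt{70}\right)} = \frac{1}{\left(-6976 - 11\right) - \left(30478 - 4 \sqrt{70}\right)} = \frac{1}{-6987 - \left(30478 - 4 \sqrt{70}\right)} = \frac{1}{-37465 + 4 \sqrt{70}}$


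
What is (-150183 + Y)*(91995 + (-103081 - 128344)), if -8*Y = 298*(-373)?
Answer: 38005480825/2 ≈ 1.9003e+10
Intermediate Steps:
Y = 55577/4 (Y = -149*(-373)/4 = -1/8*(-111154) = 55577/4 ≈ 13894.)
(-150183 + Y)*(91995 + (-103081 - 128344)) = (-150183 + 55577/4)*(91995 + (-103081 - 128344)) = -545155*(91995 - 231425)/4 = -545155/4*(-139430) = 38005480825/2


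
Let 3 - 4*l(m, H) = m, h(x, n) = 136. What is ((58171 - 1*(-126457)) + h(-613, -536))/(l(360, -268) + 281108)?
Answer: 739056/1124075 ≈ 0.65748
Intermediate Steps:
l(m, H) = 3/4 - m/4
((58171 - 1*(-126457)) + h(-613, -536))/(l(360, -268) + 281108) = ((58171 - 1*(-126457)) + 136)/((3/4 - 1/4*360) + 281108) = ((58171 + 126457) + 136)/((3/4 - 90) + 281108) = (184628 + 136)/(-357/4 + 281108) = 184764/(1124075/4) = 184764*(4/1124075) = 739056/1124075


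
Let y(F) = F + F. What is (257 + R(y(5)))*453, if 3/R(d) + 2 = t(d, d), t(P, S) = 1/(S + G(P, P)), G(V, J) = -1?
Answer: 1966926/17 ≈ 1.1570e+5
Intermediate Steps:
y(F) = 2*F
t(P, S) = 1/(-1 + S) (t(P, S) = 1/(S - 1) = 1/(-1 + S))
R(d) = 3/(-2 + 1/(-1 + d))
(257 + R(y(5)))*453 = (257 + 3*(1 - 2*5)/(-3 + 2*(2*5)))*453 = (257 + 3*(1 - 1*10)/(-3 + 2*10))*453 = (257 + 3*(1 - 10)/(-3 + 20))*453 = (257 + 3*(-9)/17)*453 = (257 + 3*(1/17)*(-9))*453 = (257 - 27/17)*453 = (4342/17)*453 = 1966926/17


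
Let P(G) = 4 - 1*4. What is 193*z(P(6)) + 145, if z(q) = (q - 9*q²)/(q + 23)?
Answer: 145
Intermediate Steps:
P(G) = 0 (P(G) = 4 - 4 = 0)
z(q) = (q - 9*q²)/(23 + q)
193*z(P(6)) + 145 = 193*(0*(1 - 9*0)/(23 + 0)) + 145 = 193*(0*(1 + 0)/23) + 145 = 193*(0*(1/23)*1) + 145 = 193*0 + 145 = 0 + 145 = 145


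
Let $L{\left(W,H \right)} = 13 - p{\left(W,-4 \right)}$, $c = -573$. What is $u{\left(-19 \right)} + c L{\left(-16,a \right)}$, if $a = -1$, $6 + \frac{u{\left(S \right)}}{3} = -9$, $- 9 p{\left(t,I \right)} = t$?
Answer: $- \frac{19426}{3} \approx -6475.3$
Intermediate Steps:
$p{\left(t,I \right)} = - \frac{t}{9}$
$u{\left(S \right)} = -45$ ($u{\left(S \right)} = -18 + 3 \left(-9\right) = -18 - 27 = -45$)
$L{\left(W,H \right)} = 13 + \frac{W}{9}$ ($L{\left(W,H \right)} = 13 - - \frac{W}{9} = 13 + \frac{W}{9}$)
$u{\left(-19 \right)} + c L{\left(-16,a \right)} = -45 - 573 \left(13 + \frac{1}{9} \left(-16\right)\right) = -45 - 573 \left(13 - \frac{16}{9}\right) = -45 - \frac{19291}{3} = - \frac{19426}{3}$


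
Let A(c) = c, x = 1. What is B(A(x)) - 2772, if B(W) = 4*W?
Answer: -2768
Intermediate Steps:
B(A(x)) - 2772 = 4*1 - 2772 = 4 - 2772 = -2768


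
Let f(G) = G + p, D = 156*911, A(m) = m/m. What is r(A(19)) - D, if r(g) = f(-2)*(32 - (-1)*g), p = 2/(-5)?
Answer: -710976/5 ≈ -1.4220e+5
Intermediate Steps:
A(m) = 1
p = -⅖ (p = 2*(-⅕) = -⅖ ≈ -0.40000)
D = 142116
f(G) = -⅖ + G (f(G) = G - ⅖ = -⅖ + G)
r(g) = -384/5 - 12*g/5 (r(g) = (-⅖ - 2)*(32 - (-1)*g) = -12*(32 + g)/5 = -384/5 - 12*g/5)
r(A(19)) - D = (-384/5 - 12/5*1) - 1*142116 = (-384/5 - 12/5) - 142116 = -396/5 - 142116 = -710976/5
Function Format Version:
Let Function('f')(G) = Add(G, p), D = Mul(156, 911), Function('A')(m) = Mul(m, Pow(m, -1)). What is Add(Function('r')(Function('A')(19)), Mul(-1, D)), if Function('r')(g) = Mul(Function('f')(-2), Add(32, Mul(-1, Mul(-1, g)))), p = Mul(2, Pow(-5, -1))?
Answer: Rational(-710976, 5) ≈ -1.4220e+5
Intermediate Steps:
Function('A')(m) = 1
p = Rational(-2, 5) (p = Mul(2, Rational(-1, 5)) = Rational(-2, 5) ≈ -0.40000)
D = 142116
Function('f')(G) = Add(Rational(-2, 5), G) (Function('f')(G) = Add(G, Rational(-2, 5)) = Add(Rational(-2, 5), G))
Function('r')(g) = Add(Rational(-384, 5), Mul(Rational(-12, 5), g)) (Function('r')(g) = Mul(Add(Rational(-2, 5), -2), Add(32, Mul(-1, Mul(-1, g)))) = Mul(Rational(-12, 5), Add(32, g)) = Add(Rational(-384, 5), Mul(Rational(-12, 5), g)))
Add(Function('r')(Function('A')(19)), Mul(-1, D)) = Add(Add(Rational(-384, 5), Mul(Rational(-12, 5), 1)), Mul(-1, 142116)) = Add(Add(Rational(-384, 5), Rational(-12, 5)), -142116) = Add(Rational(-396, 5), -142116) = Rational(-710976, 5)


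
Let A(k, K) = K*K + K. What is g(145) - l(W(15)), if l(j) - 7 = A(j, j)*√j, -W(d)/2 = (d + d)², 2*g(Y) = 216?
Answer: 101 - 97146000*I*√2 ≈ 101.0 - 1.3739e+8*I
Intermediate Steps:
g(Y) = 108 (g(Y) = (½)*216 = 108)
A(k, K) = K + K² (A(k, K) = K² + K = K + K²)
W(d) = -8*d² (W(d) = -2*(d + d)² = -2*4*d² = -8*d²)
l(j) = 7 + j^(3/2)*(1 + j) (l(j) = 7 + (j*(1 + j))*√j = 7 + j^(3/2)*(1 + j))
g(145) - l(W(15)) = 108 - (7 + (-8*15²)^(3/2)*(1 - 8*15²)) = 108 - (7 + (-8*225)^(3/2)*(1 - 8*225)) = 108 - (7 + (-1800)^(3/2)*(1 - 1800)) = 108 - (7 - 54000*I*√2*(-1799)) = 108 - (7 + 97146000*I*√2) = 108 + (-7 - 97146000*I*√2) = 101 - 97146000*I*√2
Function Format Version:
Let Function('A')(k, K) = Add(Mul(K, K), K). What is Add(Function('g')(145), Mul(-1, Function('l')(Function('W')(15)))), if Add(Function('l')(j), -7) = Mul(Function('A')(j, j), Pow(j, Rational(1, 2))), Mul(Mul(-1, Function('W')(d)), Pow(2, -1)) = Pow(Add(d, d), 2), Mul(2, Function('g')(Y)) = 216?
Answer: Add(101, Mul(-97146000, I, Pow(2, Rational(1, 2)))) ≈ Add(101.00, Mul(-1.3739e+8, I))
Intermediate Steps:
Function('g')(Y) = 108 (Function('g')(Y) = Mul(Rational(1, 2), 216) = 108)
Function('A')(k, K) = Add(K, Pow(K, 2)) (Function('A')(k, K) = Add(Pow(K, 2), K) = Add(K, Pow(K, 2)))
Function('W')(d) = Mul(-8, Pow(d, 2)) (Function('W')(d) = Mul(-2, Pow(Add(d, d), 2)) = Mul(-2, Pow(Mul(2, d), 2)) = Mul(-2, Mul(4, Pow(d, 2))) = Mul(-8, Pow(d, 2)))
Function('l')(j) = Add(7, Mul(Pow(j, Rational(3, 2)), Add(1, j))) (Function('l')(j) = Add(7, Mul(Mul(j, Add(1, j)), Pow(j, Rational(1, 2)))) = Add(7, Mul(Pow(j, Rational(3, 2)), Add(1, j))))
Add(Function('g')(145), Mul(-1, Function('l')(Function('W')(15)))) = Add(108, Mul(-1, Add(7, Mul(Pow(Mul(-8, Pow(15, 2)), Rational(3, 2)), Add(1, Mul(-8, Pow(15, 2))))))) = Add(108, Mul(-1, Add(7, Mul(Pow(Mul(-8, 225), Rational(3, 2)), Add(1, Mul(-8, 225)))))) = Add(108, Mul(-1, Add(7, Mul(Pow(-1800, Rational(3, 2)), Add(1, -1800))))) = Add(108, Mul(-1, Add(7, Mul(Mul(-54000, I, Pow(2, Rational(1, 2))), -1799)))) = Add(108, Mul(-1, Add(7, Mul(97146000, I, Pow(2, Rational(1, 2)))))) = Add(108, Add(-7, Mul(-97146000, I, Pow(2, Rational(1, 2))))) = Add(101, Mul(-97146000, I, Pow(2, Rational(1, 2))))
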